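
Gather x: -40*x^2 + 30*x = -40*x^2 + 30*x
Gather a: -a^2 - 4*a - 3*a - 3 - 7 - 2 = -a^2 - 7*a - 12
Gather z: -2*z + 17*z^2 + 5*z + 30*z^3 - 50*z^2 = 30*z^3 - 33*z^2 + 3*z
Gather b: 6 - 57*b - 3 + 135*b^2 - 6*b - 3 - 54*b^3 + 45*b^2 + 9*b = -54*b^3 + 180*b^2 - 54*b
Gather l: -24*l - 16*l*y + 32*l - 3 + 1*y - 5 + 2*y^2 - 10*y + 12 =l*(8 - 16*y) + 2*y^2 - 9*y + 4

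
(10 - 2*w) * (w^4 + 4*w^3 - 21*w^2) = -2*w^5 + 2*w^4 + 82*w^3 - 210*w^2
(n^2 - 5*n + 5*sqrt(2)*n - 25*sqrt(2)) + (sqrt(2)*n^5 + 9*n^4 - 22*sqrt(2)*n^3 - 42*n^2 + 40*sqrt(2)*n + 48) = sqrt(2)*n^5 + 9*n^4 - 22*sqrt(2)*n^3 - 41*n^2 - 5*n + 45*sqrt(2)*n - 25*sqrt(2) + 48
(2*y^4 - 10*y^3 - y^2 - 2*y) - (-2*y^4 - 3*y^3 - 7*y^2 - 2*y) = 4*y^4 - 7*y^3 + 6*y^2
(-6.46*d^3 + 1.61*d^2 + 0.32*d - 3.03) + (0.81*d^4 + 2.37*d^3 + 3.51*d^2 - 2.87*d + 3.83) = 0.81*d^4 - 4.09*d^3 + 5.12*d^2 - 2.55*d + 0.8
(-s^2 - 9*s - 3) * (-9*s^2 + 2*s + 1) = 9*s^4 + 79*s^3 + 8*s^2 - 15*s - 3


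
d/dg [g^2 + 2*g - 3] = 2*g + 2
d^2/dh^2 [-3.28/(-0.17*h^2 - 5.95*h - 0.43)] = (-0.189584*h^2 - 6.63544*h + 3.28*(0.34*h + 5.95)*(0.68*h + 11.9) - 0.479536)/(0.17*h^2 + 5.95*h + 0.43)^3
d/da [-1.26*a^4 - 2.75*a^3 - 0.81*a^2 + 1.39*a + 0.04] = -5.04*a^3 - 8.25*a^2 - 1.62*a + 1.39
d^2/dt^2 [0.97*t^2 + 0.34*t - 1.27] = 1.94000000000000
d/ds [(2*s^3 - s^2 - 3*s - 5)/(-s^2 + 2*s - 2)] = (-2*s^4 + 8*s^3 - 17*s^2 - 6*s + 16)/(s^4 - 4*s^3 + 8*s^2 - 8*s + 4)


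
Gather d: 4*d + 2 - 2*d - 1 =2*d + 1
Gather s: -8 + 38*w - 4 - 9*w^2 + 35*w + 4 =-9*w^2 + 73*w - 8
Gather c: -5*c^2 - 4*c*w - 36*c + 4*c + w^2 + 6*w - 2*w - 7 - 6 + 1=-5*c^2 + c*(-4*w - 32) + w^2 + 4*w - 12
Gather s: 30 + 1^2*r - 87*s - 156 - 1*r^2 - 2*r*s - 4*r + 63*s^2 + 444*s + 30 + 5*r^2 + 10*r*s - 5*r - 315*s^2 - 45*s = 4*r^2 - 8*r - 252*s^2 + s*(8*r + 312) - 96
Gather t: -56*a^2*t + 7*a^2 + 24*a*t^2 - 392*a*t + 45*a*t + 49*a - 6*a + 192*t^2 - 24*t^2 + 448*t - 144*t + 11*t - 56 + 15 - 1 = 7*a^2 + 43*a + t^2*(24*a + 168) + t*(-56*a^2 - 347*a + 315) - 42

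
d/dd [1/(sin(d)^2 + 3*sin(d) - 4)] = -(2*sin(d) + 3)*cos(d)/(sin(d)^2 + 3*sin(d) - 4)^2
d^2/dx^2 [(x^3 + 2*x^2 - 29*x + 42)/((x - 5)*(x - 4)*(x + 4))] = 2*(7*x^6 - 39*x^5 + 303*x^4 - 3493*x^3 + 13614*x^2 - 15600*x + 3232)/(x^9 - 15*x^8 + 27*x^7 + 595*x^6 - 2832*x^5 - 5520*x^4 + 53504*x^3 - 34560*x^2 - 307200*x + 512000)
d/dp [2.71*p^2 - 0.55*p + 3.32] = 5.42*p - 0.55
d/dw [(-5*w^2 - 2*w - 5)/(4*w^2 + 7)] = 2*(4*w^2 - 15*w - 7)/(16*w^4 + 56*w^2 + 49)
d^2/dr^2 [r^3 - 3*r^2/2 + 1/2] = 6*r - 3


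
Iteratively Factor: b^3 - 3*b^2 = (b)*(b^2 - 3*b) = b^2*(b - 3)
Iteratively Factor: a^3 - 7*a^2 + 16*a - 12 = (a - 3)*(a^2 - 4*a + 4) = (a - 3)*(a - 2)*(a - 2)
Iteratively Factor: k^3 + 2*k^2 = (k)*(k^2 + 2*k) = k^2*(k + 2)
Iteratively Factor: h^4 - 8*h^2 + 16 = (h - 2)*(h^3 + 2*h^2 - 4*h - 8) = (h - 2)^2*(h^2 + 4*h + 4) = (h - 2)^2*(h + 2)*(h + 2)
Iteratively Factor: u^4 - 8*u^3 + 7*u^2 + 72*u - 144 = (u + 3)*(u^3 - 11*u^2 + 40*u - 48) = (u - 4)*(u + 3)*(u^2 - 7*u + 12) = (u - 4)*(u - 3)*(u + 3)*(u - 4)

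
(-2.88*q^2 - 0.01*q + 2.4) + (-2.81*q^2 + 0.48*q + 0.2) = -5.69*q^2 + 0.47*q + 2.6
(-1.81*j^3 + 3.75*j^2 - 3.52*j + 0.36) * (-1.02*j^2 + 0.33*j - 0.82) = 1.8462*j^5 - 4.4223*j^4 + 6.3121*j^3 - 4.6038*j^2 + 3.0052*j - 0.2952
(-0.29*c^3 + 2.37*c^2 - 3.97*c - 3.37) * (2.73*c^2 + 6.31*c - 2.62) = -0.7917*c^5 + 4.6402*c^4 + 4.8764*c^3 - 40.4602*c^2 - 10.8633*c + 8.8294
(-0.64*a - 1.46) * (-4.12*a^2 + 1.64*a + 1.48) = 2.6368*a^3 + 4.9656*a^2 - 3.3416*a - 2.1608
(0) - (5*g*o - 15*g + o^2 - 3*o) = -5*g*o + 15*g - o^2 + 3*o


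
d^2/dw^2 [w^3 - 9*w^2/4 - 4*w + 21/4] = 6*w - 9/2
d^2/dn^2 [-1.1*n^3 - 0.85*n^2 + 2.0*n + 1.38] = -6.6*n - 1.7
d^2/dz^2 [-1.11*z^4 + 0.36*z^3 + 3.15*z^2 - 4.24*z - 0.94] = -13.32*z^2 + 2.16*z + 6.3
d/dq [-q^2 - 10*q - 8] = -2*q - 10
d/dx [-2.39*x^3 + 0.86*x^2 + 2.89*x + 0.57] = -7.17*x^2 + 1.72*x + 2.89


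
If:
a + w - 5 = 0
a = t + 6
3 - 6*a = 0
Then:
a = 1/2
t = -11/2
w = 9/2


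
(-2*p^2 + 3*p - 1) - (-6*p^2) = 4*p^2 + 3*p - 1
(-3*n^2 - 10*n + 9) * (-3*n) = 9*n^3 + 30*n^2 - 27*n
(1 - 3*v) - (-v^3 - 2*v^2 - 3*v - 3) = v^3 + 2*v^2 + 4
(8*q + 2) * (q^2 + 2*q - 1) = 8*q^3 + 18*q^2 - 4*q - 2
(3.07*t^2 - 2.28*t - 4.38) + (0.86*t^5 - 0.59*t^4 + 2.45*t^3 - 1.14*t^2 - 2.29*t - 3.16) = 0.86*t^5 - 0.59*t^4 + 2.45*t^3 + 1.93*t^2 - 4.57*t - 7.54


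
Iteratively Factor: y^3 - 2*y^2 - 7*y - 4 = (y + 1)*(y^2 - 3*y - 4) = (y - 4)*(y + 1)*(y + 1)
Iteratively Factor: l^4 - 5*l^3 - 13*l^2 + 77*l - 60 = (l - 5)*(l^3 - 13*l + 12) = (l - 5)*(l - 1)*(l^2 + l - 12) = (l - 5)*(l - 3)*(l - 1)*(l + 4)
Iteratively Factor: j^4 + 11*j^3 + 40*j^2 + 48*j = (j + 3)*(j^3 + 8*j^2 + 16*j) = (j + 3)*(j + 4)*(j^2 + 4*j) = j*(j + 3)*(j + 4)*(j + 4)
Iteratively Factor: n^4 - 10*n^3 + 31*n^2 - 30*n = (n)*(n^3 - 10*n^2 + 31*n - 30) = n*(n - 5)*(n^2 - 5*n + 6) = n*(n - 5)*(n - 2)*(n - 3)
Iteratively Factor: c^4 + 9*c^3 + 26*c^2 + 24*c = (c + 4)*(c^3 + 5*c^2 + 6*c) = c*(c + 4)*(c^2 + 5*c + 6) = c*(c + 2)*(c + 4)*(c + 3)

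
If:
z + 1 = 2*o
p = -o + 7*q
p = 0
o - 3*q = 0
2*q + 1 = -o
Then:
No Solution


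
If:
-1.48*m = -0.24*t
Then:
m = 0.162162162162162*t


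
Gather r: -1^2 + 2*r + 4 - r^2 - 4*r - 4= -r^2 - 2*r - 1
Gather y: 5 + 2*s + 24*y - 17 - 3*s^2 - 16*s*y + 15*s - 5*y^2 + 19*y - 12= -3*s^2 + 17*s - 5*y^2 + y*(43 - 16*s) - 24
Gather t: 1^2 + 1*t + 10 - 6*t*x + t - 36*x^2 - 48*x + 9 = t*(2 - 6*x) - 36*x^2 - 48*x + 20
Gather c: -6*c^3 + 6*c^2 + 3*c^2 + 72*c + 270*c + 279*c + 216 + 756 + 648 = -6*c^3 + 9*c^2 + 621*c + 1620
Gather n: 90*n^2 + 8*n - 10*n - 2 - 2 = 90*n^2 - 2*n - 4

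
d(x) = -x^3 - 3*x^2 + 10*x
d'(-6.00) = -62.00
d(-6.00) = 48.00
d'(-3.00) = 1.00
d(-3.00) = -30.00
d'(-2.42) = 6.95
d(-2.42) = -27.60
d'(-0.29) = 11.49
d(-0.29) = -3.13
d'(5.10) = -98.63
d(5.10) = -159.68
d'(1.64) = -7.91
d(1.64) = 3.92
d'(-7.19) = -101.95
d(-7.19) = 144.71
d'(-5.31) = -42.73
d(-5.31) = 12.03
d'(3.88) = -58.44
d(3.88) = -64.77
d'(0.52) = 6.07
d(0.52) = 4.25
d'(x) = -3*x^2 - 6*x + 10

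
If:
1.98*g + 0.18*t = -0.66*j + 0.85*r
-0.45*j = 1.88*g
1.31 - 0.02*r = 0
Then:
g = 0.23156089193825*t - 71.6230703259005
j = 299.225271583762 - 0.967409948542024*t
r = 65.50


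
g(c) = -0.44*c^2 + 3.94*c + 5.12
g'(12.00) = -6.62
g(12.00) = -10.96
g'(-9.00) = 11.86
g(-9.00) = -65.98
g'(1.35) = 2.75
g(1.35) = 9.64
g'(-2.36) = 6.02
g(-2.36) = -6.63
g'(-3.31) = 6.85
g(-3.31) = -12.74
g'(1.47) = 2.65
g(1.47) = 9.96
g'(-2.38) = 6.03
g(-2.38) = -6.75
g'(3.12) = 1.19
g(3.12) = 13.13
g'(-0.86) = 4.70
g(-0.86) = 1.41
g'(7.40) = -2.57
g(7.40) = 10.18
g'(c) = 3.94 - 0.88*c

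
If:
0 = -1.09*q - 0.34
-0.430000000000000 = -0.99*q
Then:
No Solution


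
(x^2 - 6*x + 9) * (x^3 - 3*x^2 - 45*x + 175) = x^5 - 9*x^4 - 18*x^3 + 418*x^2 - 1455*x + 1575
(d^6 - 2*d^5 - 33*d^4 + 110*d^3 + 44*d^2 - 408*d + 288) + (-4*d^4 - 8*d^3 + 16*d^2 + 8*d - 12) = d^6 - 2*d^5 - 37*d^4 + 102*d^3 + 60*d^2 - 400*d + 276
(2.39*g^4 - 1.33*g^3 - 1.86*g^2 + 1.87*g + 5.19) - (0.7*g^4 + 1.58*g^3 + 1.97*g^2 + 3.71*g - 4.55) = 1.69*g^4 - 2.91*g^3 - 3.83*g^2 - 1.84*g + 9.74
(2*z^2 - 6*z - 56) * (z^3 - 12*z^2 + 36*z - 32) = 2*z^5 - 30*z^4 + 88*z^3 + 392*z^2 - 1824*z + 1792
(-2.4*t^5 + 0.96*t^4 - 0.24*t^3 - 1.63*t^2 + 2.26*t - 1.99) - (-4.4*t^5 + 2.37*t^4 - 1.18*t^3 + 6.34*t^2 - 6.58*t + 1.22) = 2.0*t^5 - 1.41*t^4 + 0.94*t^3 - 7.97*t^2 + 8.84*t - 3.21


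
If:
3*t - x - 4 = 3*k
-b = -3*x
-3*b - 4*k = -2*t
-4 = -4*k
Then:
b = 6/25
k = 1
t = 59/25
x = 2/25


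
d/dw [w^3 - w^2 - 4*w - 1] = 3*w^2 - 2*w - 4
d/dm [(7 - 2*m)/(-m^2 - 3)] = 2*(-m^2 + 7*m + 3)/(m^4 + 6*m^2 + 9)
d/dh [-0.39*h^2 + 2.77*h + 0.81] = 2.77 - 0.78*h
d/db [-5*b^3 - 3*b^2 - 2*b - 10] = -15*b^2 - 6*b - 2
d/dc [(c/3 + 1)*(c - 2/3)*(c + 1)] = c^2 + 20*c/9 + 1/9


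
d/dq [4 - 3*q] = -3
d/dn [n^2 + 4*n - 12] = 2*n + 4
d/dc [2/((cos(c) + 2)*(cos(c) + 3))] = 2*(2*cos(c) + 5)*sin(c)/((cos(c) + 2)^2*(cos(c) + 3)^2)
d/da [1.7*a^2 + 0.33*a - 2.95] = 3.4*a + 0.33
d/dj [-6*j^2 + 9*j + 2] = 9 - 12*j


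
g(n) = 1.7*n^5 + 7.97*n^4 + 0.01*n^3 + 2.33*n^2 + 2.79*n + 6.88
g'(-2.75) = -186.68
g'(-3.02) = -182.06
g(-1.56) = 39.66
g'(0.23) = 4.28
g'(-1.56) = -75.10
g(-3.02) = 255.33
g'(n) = 8.5*n^4 + 31.88*n^3 + 0.03*n^2 + 4.66*n + 2.79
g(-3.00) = 251.68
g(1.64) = 95.59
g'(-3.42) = -125.20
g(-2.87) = 227.54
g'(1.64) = 212.62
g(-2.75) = 205.07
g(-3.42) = 319.14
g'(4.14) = 4781.75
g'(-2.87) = -187.28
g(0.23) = 7.67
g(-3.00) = 251.68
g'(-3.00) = -183.18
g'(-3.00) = -183.18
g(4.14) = 4467.91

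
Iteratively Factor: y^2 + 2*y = (y + 2)*(y)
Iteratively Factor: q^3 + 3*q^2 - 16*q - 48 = (q + 3)*(q^2 - 16) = (q - 4)*(q + 3)*(q + 4)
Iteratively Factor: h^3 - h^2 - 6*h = (h)*(h^2 - h - 6) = h*(h - 3)*(h + 2)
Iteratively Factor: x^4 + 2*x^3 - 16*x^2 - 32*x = (x + 2)*(x^3 - 16*x) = (x + 2)*(x + 4)*(x^2 - 4*x) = x*(x + 2)*(x + 4)*(x - 4)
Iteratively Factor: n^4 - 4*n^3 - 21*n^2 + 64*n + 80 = (n + 4)*(n^3 - 8*n^2 + 11*n + 20) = (n - 4)*(n + 4)*(n^2 - 4*n - 5) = (n - 4)*(n + 1)*(n + 4)*(n - 5)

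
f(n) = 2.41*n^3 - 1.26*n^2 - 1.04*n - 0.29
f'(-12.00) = 1070.32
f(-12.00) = -4333.73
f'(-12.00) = 1070.32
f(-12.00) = -4333.73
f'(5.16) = 178.46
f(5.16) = 291.90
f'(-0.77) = 5.19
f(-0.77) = -1.34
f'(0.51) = -0.44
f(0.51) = -0.83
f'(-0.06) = -0.86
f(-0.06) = -0.23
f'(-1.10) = 10.48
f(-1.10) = -3.88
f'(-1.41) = 16.89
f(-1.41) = -8.08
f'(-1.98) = 32.29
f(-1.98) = -21.88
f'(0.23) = -1.24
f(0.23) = -0.57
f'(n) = 7.23*n^2 - 2.52*n - 1.04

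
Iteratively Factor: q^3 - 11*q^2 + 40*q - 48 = (q - 4)*(q^2 - 7*q + 12) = (q - 4)*(q - 3)*(q - 4)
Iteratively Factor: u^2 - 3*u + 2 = (u - 1)*(u - 2)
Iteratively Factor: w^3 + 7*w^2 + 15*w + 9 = (w + 1)*(w^2 + 6*w + 9) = (w + 1)*(w + 3)*(w + 3)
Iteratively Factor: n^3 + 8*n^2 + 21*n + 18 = (n + 2)*(n^2 + 6*n + 9) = (n + 2)*(n + 3)*(n + 3)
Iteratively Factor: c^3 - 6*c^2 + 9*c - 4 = (c - 1)*(c^2 - 5*c + 4) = (c - 1)^2*(c - 4)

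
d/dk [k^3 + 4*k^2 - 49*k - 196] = 3*k^2 + 8*k - 49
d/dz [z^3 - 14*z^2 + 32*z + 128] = 3*z^2 - 28*z + 32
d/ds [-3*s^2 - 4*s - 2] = -6*s - 4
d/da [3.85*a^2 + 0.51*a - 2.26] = 7.7*a + 0.51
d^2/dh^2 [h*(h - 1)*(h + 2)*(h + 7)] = 12*h^2 + 48*h + 10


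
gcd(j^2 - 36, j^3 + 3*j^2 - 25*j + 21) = 1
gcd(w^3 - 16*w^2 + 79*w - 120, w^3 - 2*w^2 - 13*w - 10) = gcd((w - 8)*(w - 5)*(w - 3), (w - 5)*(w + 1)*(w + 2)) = w - 5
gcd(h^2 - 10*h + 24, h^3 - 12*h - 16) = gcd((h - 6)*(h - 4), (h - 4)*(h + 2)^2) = h - 4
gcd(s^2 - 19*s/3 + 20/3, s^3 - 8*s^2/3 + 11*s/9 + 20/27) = s - 4/3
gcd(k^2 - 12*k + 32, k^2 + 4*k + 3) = 1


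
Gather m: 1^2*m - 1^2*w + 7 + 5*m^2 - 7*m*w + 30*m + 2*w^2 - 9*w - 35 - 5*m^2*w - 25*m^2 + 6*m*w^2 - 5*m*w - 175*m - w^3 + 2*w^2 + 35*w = m^2*(-5*w - 20) + m*(6*w^2 - 12*w - 144) - w^3 + 4*w^2 + 25*w - 28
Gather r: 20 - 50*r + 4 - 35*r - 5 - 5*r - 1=18 - 90*r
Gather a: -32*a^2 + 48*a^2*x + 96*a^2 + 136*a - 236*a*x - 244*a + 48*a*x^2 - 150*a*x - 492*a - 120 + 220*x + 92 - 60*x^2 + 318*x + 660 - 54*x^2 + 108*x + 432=a^2*(48*x + 64) + a*(48*x^2 - 386*x - 600) - 114*x^2 + 646*x + 1064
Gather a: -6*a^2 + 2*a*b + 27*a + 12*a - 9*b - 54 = -6*a^2 + a*(2*b + 39) - 9*b - 54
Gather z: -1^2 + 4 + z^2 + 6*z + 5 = z^2 + 6*z + 8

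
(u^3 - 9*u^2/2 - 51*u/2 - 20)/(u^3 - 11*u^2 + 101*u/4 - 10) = 2*(2*u^2 + 7*u + 5)/(4*u^2 - 12*u + 5)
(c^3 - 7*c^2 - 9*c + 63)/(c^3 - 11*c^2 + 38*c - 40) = (c^3 - 7*c^2 - 9*c + 63)/(c^3 - 11*c^2 + 38*c - 40)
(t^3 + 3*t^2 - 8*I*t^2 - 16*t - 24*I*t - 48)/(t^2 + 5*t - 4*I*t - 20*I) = (t^2 + t*(3 - 4*I) - 12*I)/(t + 5)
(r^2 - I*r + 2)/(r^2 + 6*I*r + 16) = (r + I)/(r + 8*I)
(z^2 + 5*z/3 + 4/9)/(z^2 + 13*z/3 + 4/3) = (z + 4/3)/(z + 4)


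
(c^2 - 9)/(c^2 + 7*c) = (c^2 - 9)/(c*(c + 7))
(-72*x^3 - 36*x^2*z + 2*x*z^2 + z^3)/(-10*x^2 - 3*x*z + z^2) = (36*x^2 - z^2)/(5*x - z)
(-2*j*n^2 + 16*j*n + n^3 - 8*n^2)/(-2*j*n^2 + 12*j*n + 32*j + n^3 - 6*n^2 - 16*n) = n/(n + 2)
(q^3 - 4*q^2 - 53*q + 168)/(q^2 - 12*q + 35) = (q^3 - 4*q^2 - 53*q + 168)/(q^2 - 12*q + 35)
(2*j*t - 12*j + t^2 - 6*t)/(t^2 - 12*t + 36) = (2*j + t)/(t - 6)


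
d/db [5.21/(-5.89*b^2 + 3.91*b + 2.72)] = (61.3738*b - 20.3711)/(-5.89*b^2 + 3.91*b + 2.72)^2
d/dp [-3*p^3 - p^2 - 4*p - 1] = -9*p^2 - 2*p - 4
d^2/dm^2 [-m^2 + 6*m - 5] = -2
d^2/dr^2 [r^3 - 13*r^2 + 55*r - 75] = 6*r - 26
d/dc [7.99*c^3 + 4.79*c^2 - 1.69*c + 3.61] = 23.97*c^2 + 9.58*c - 1.69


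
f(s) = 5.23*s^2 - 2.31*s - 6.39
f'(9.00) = 91.83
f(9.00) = 396.45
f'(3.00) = 29.07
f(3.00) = 33.75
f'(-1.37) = -16.64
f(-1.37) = 6.59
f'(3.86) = 38.07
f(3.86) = 62.62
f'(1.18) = 10.03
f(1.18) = -1.83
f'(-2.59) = -29.40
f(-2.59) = 34.68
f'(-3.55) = -39.44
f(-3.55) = 67.72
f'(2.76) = 26.56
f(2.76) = 27.07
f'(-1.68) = -19.88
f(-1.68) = 12.25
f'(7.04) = 71.33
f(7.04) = 236.55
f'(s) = 10.46*s - 2.31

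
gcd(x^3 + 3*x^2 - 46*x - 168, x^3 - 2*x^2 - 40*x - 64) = x + 4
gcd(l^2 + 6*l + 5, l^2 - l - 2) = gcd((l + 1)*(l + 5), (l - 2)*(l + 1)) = l + 1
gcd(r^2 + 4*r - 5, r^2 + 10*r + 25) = r + 5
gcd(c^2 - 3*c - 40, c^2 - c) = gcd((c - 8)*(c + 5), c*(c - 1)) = 1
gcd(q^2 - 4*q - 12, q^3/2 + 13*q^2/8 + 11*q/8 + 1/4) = q + 2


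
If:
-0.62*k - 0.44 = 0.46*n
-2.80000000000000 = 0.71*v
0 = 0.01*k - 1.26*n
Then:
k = -0.71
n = -0.01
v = -3.94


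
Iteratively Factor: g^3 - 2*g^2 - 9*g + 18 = (g - 2)*(g^2 - 9) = (g - 3)*(g - 2)*(g + 3)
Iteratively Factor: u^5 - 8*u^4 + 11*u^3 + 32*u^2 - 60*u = (u - 5)*(u^4 - 3*u^3 - 4*u^2 + 12*u) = (u - 5)*(u - 2)*(u^3 - u^2 - 6*u) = u*(u - 5)*(u - 2)*(u^2 - u - 6) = u*(u - 5)*(u - 3)*(u - 2)*(u + 2)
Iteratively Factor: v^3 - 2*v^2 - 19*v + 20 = (v - 5)*(v^2 + 3*v - 4) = (v - 5)*(v + 4)*(v - 1)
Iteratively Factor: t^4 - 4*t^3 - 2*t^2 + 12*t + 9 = (t + 1)*(t^3 - 5*t^2 + 3*t + 9) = (t + 1)^2*(t^2 - 6*t + 9) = (t - 3)*(t + 1)^2*(t - 3)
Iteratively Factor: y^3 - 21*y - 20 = (y + 4)*(y^2 - 4*y - 5) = (y + 1)*(y + 4)*(y - 5)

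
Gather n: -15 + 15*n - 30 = 15*n - 45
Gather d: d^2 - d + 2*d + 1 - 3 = d^2 + d - 2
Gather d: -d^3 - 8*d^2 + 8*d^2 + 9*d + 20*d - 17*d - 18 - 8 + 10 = -d^3 + 12*d - 16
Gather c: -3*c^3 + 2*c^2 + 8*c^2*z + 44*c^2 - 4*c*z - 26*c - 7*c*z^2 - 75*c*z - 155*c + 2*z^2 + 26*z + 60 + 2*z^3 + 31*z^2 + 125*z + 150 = -3*c^3 + c^2*(8*z + 46) + c*(-7*z^2 - 79*z - 181) + 2*z^3 + 33*z^2 + 151*z + 210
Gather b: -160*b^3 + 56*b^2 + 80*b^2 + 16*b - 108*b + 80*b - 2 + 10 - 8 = -160*b^3 + 136*b^2 - 12*b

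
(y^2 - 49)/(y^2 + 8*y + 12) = (y^2 - 49)/(y^2 + 8*y + 12)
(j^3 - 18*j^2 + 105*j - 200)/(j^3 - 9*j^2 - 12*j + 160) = (j - 5)/(j + 4)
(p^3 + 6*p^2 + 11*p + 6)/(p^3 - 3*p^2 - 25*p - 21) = (p + 2)/(p - 7)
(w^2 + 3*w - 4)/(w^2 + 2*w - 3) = (w + 4)/(w + 3)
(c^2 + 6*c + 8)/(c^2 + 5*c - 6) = (c^2 + 6*c + 8)/(c^2 + 5*c - 6)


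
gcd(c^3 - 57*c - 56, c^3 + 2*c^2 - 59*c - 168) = c^2 - c - 56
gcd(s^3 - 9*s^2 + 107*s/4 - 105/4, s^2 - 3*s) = s - 3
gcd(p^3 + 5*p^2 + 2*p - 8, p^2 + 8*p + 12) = p + 2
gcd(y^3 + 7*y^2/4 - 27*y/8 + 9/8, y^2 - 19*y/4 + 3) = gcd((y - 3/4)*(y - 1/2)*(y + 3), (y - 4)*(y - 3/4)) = y - 3/4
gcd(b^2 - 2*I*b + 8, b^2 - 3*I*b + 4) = b - 4*I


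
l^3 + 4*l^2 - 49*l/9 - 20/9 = (l - 4/3)*(l + 1/3)*(l + 5)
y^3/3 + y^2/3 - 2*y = y*(y/3 + 1)*(y - 2)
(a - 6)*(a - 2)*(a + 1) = a^3 - 7*a^2 + 4*a + 12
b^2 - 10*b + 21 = (b - 7)*(b - 3)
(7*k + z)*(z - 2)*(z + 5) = 7*k*z^2 + 21*k*z - 70*k + z^3 + 3*z^2 - 10*z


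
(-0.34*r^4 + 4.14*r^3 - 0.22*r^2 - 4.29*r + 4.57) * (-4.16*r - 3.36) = 1.4144*r^5 - 16.08*r^4 - 12.9952*r^3 + 18.5856*r^2 - 4.5968*r - 15.3552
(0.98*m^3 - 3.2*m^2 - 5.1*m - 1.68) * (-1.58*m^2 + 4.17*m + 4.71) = -1.5484*m^5 + 9.1426*m^4 - 0.670200000000001*m^3 - 33.6846*m^2 - 31.0266*m - 7.9128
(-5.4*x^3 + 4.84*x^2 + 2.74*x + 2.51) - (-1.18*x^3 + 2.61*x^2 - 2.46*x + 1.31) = -4.22*x^3 + 2.23*x^2 + 5.2*x + 1.2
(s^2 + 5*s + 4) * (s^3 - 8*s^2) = s^5 - 3*s^4 - 36*s^3 - 32*s^2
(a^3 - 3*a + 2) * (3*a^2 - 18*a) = 3*a^5 - 18*a^4 - 9*a^3 + 60*a^2 - 36*a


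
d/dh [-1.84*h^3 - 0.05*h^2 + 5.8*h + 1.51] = -5.52*h^2 - 0.1*h + 5.8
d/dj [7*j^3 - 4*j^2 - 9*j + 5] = 21*j^2 - 8*j - 9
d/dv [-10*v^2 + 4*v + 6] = 4 - 20*v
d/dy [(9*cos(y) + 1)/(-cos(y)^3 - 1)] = 3*(-6*cos(y)^3 - cos(y)^2 + 3)*sin(y)/(cos(y)^6 + 2*cos(y)^3 + 1)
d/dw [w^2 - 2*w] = 2*w - 2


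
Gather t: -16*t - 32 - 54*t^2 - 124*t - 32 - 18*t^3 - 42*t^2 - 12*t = -18*t^3 - 96*t^2 - 152*t - 64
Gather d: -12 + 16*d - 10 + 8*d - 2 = 24*d - 24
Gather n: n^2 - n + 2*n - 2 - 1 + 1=n^2 + n - 2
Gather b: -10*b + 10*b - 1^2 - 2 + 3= 0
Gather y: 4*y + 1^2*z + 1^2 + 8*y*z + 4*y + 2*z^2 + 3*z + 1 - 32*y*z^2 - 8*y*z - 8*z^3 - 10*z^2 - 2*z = y*(8 - 32*z^2) - 8*z^3 - 8*z^2 + 2*z + 2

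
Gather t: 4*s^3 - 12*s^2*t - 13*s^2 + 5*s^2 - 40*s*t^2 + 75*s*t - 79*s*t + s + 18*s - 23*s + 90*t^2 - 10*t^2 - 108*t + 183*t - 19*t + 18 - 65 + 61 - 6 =4*s^3 - 8*s^2 - 4*s + t^2*(80 - 40*s) + t*(-12*s^2 - 4*s + 56) + 8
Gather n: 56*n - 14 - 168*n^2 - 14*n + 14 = -168*n^2 + 42*n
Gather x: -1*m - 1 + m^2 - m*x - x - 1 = m^2 - m + x*(-m - 1) - 2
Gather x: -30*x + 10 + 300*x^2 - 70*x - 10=300*x^2 - 100*x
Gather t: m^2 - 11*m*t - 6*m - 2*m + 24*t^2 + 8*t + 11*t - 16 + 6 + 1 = m^2 - 8*m + 24*t^2 + t*(19 - 11*m) - 9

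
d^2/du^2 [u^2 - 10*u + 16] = 2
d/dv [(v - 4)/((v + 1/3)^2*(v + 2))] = 54*(-v^2 + 5*v + 9)/(27*v^5 + 135*v^4 + 225*v^3 + 145*v^2 + 40*v + 4)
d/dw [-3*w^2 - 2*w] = -6*w - 2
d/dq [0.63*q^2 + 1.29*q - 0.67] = 1.26*q + 1.29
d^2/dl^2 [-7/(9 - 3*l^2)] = 14*(l^2 + 1)/(l^2 - 3)^3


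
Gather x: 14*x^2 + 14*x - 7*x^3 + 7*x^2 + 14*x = -7*x^3 + 21*x^2 + 28*x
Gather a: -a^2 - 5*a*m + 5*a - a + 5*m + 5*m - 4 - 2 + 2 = -a^2 + a*(4 - 5*m) + 10*m - 4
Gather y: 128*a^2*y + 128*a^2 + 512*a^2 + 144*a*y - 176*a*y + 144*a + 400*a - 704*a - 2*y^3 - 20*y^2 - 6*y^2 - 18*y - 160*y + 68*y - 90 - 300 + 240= 640*a^2 - 160*a - 2*y^3 - 26*y^2 + y*(128*a^2 - 32*a - 110) - 150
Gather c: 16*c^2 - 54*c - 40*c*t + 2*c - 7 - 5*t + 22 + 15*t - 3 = 16*c^2 + c*(-40*t - 52) + 10*t + 12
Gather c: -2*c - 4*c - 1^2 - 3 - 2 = -6*c - 6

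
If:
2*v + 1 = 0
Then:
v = -1/2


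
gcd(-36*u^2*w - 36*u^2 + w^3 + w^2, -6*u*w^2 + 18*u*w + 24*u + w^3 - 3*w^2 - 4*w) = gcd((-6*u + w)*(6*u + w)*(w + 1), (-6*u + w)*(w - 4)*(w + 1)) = 6*u*w + 6*u - w^2 - w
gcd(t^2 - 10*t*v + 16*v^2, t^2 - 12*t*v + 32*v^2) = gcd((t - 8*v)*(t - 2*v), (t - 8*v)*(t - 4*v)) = t - 8*v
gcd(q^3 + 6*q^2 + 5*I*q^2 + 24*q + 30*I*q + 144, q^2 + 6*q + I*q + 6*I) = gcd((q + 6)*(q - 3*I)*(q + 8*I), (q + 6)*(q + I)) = q + 6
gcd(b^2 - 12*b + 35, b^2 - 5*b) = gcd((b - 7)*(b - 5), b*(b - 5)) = b - 5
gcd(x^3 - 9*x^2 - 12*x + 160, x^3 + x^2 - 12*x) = x + 4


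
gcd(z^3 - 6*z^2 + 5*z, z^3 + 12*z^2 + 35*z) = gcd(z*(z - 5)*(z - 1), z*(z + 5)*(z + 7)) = z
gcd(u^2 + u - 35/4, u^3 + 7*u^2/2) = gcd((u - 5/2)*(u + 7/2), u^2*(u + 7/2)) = u + 7/2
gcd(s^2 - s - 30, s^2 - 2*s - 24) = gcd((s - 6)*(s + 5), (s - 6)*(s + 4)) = s - 6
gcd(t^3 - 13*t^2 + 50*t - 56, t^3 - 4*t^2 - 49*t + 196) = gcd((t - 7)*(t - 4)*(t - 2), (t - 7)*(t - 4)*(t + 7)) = t^2 - 11*t + 28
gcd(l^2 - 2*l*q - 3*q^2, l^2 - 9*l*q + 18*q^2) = -l + 3*q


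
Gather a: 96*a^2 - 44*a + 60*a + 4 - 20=96*a^2 + 16*a - 16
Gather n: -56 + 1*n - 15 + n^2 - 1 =n^2 + n - 72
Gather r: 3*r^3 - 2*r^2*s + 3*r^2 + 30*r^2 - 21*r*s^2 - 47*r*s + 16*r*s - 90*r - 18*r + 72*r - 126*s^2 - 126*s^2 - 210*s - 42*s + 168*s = 3*r^3 + r^2*(33 - 2*s) + r*(-21*s^2 - 31*s - 36) - 252*s^2 - 84*s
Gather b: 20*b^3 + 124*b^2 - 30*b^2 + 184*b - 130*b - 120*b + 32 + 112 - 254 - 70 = 20*b^3 + 94*b^2 - 66*b - 180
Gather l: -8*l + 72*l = 64*l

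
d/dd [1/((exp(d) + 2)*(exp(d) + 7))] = (-2*exp(d) - 9)*exp(d)/(exp(4*d) + 18*exp(3*d) + 109*exp(2*d) + 252*exp(d) + 196)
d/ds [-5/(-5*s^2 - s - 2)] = 5*(-10*s - 1)/(5*s^2 + s + 2)^2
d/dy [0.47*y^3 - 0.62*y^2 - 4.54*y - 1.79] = 1.41*y^2 - 1.24*y - 4.54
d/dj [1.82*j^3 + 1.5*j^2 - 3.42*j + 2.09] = 5.46*j^2 + 3.0*j - 3.42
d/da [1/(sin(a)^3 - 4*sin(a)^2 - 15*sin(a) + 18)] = (-3*sin(a)^2 + 8*sin(a) + 15)*cos(a)/(sin(a)^3 - 4*sin(a)^2 - 15*sin(a) + 18)^2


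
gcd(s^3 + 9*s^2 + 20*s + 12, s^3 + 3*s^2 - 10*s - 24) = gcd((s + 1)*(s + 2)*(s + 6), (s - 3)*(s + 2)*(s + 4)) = s + 2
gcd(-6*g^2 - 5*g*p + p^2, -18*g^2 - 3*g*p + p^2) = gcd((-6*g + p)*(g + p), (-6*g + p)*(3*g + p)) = -6*g + p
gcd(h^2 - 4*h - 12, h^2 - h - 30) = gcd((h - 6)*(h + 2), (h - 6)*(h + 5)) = h - 6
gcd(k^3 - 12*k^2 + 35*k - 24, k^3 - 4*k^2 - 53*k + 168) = k^2 - 11*k + 24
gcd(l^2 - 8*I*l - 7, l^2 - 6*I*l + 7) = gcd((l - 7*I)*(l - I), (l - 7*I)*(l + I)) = l - 7*I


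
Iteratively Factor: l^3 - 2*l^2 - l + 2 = (l - 1)*(l^2 - l - 2) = (l - 1)*(l + 1)*(l - 2)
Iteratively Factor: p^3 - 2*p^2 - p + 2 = (p - 2)*(p^2 - 1) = (p - 2)*(p - 1)*(p + 1)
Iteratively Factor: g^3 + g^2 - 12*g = (g)*(g^2 + g - 12) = g*(g + 4)*(g - 3)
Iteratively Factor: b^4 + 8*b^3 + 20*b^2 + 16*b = (b)*(b^3 + 8*b^2 + 20*b + 16) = b*(b + 4)*(b^2 + 4*b + 4) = b*(b + 2)*(b + 4)*(b + 2)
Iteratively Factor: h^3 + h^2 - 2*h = (h + 2)*(h^2 - h) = h*(h + 2)*(h - 1)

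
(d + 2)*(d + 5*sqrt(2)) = d^2 + 2*d + 5*sqrt(2)*d + 10*sqrt(2)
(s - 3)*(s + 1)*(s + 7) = s^3 + 5*s^2 - 17*s - 21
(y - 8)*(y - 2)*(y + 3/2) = y^3 - 17*y^2/2 + y + 24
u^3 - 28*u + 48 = (u - 4)*(u - 2)*(u + 6)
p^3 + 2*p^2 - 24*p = p*(p - 4)*(p + 6)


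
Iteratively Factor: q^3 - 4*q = (q - 2)*(q^2 + 2*q) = q*(q - 2)*(q + 2)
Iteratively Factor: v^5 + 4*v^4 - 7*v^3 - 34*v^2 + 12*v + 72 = (v + 3)*(v^4 + v^3 - 10*v^2 - 4*v + 24) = (v + 2)*(v + 3)*(v^3 - v^2 - 8*v + 12) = (v - 2)*(v + 2)*(v + 3)*(v^2 + v - 6) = (v - 2)^2*(v + 2)*(v + 3)*(v + 3)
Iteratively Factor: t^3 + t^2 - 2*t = (t)*(t^2 + t - 2) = t*(t + 2)*(t - 1)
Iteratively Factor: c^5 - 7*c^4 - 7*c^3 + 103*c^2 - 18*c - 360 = (c - 4)*(c^4 - 3*c^3 - 19*c^2 + 27*c + 90) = (c - 4)*(c + 3)*(c^3 - 6*c^2 - c + 30) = (c - 5)*(c - 4)*(c + 3)*(c^2 - c - 6) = (c - 5)*(c - 4)*(c + 2)*(c + 3)*(c - 3)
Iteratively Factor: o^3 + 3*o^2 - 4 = (o + 2)*(o^2 + o - 2) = (o + 2)^2*(o - 1)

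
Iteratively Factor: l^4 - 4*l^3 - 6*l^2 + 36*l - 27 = (l - 1)*(l^3 - 3*l^2 - 9*l + 27) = (l - 3)*(l - 1)*(l^2 - 9) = (l - 3)*(l - 1)*(l + 3)*(l - 3)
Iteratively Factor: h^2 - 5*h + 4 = (h - 4)*(h - 1)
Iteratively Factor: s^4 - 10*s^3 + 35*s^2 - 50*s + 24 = (s - 2)*(s^3 - 8*s^2 + 19*s - 12) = (s - 3)*(s - 2)*(s^2 - 5*s + 4) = (s - 3)*(s - 2)*(s - 1)*(s - 4)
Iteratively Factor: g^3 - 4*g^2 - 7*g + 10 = (g - 1)*(g^2 - 3*g - 10) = (g - 1)*(g + 2)*(g - 5)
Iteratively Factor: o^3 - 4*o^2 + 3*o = (o - 3)*(o^2 - o) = (o - 3)*(o - 1)*(o)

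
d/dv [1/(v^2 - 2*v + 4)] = 2*(1 - v)/(v^2 - 2*v + 4)^2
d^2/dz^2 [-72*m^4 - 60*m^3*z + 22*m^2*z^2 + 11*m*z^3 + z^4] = 44*m^2 + 66*m*z + 12*z^2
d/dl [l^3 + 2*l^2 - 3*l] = 3*l^2 + 4*l - 3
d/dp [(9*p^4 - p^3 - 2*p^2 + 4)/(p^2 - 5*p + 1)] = (18*p^5 - 136*p^4 + 46*p^3 + 7*p^2 - 12*p + 20)/(p^4 - 10*p^3 + 27*p^2 - 10*p + 1)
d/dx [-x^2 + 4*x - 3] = 4 - 2*x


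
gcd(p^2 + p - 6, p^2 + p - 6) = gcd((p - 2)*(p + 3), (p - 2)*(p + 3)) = p^2 + p - 6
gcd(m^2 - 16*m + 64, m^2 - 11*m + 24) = m - 8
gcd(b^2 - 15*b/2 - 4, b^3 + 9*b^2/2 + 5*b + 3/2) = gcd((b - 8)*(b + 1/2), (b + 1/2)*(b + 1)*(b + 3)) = b + 1/2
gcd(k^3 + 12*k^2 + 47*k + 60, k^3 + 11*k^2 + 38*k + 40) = k^2 + 9*k + 20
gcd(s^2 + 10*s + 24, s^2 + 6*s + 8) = s + 4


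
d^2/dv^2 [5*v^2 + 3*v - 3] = 10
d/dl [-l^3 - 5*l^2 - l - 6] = -3*l^2 - 10*l - 1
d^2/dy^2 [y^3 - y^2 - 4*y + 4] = 6*y - 2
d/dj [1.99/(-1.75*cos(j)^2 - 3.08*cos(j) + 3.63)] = -(6.965*cos(j) + 6.1292)*sin(j)/(1.75*cos(j)^2 + 3.08*cos(j) - 3.63)^2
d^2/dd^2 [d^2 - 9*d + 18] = 2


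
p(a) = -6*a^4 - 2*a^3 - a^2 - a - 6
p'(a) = -24*a^3 - 6*a^2 - 2*a - 1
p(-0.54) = -5.95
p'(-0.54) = 2.11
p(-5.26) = -4330.32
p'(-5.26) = 3336.27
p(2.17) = -166.36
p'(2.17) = -278.83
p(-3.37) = -711.32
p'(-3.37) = 856.14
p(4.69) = -3141.98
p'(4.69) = -2618.24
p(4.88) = -3669.88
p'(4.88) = -2942.79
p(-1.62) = -39.83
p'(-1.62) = 88.53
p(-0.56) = -5.99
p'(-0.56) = 2.45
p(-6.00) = -7380.00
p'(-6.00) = 4979.00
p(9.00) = -40920.00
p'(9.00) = -18001.00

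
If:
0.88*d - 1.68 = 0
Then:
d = 1.91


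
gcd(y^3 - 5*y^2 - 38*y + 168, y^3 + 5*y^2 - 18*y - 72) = y^2 + 2*y - 24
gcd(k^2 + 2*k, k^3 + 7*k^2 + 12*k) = k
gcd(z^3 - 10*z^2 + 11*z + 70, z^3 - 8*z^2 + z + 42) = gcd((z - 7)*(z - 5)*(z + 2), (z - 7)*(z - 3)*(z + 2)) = z^2 - 5*z - 14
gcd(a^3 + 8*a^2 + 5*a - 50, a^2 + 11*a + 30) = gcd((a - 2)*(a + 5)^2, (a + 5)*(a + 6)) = a + 5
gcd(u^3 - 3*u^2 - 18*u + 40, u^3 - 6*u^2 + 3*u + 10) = u^2 - 7*u + 10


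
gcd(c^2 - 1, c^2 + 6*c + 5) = c + 1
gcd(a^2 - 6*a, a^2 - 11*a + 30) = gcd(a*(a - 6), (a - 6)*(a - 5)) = a - 6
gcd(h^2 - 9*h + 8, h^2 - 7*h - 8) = h - 8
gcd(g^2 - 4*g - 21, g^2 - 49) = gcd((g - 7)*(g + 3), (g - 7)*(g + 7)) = g - 7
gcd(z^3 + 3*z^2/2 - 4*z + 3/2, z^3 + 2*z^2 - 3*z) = z^2 + 2*z - 3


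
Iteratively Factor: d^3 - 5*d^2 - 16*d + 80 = (d + 4)*(d^2 - 9*d + 20) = (d - 4)*(d + 4)*(d - 5)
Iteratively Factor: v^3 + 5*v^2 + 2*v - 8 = (v - 1)*(v^2 + 6*v + 8) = (v - 1)*(v + 2)*(v + 4)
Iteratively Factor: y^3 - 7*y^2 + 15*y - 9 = (y - 3)*(y^2 - 4*y + 3) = (y - 3)^2*(y - 1)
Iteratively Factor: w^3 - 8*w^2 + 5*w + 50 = (w - 5)*(w^2 - 3*w - 10) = (w - 5)*(w + 2)*(w - 5)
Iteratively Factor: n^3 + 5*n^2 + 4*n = (n + 1)*(n^2 + 4*n) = n*(n + 1)*(n + 4)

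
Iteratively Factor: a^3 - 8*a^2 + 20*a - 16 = (a - 2)*(a^2 - 6*a + 8) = (a - 2)^2*(a - 4)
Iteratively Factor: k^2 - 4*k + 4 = (k - 2)*(k - 2)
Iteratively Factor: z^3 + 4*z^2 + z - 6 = (z + 2)*(z^2 + 2*z - 3) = (z - 1)*(z + 2)*(z + 3)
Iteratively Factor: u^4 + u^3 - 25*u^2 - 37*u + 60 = (u - 5)*(u^3 + 6*u^2 + 5*u - 12) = (u - 5)*(u + 4)*(u^2 + 2*u - 3) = (u - 5)*(u - 1)*(u + 4)*(u + 3)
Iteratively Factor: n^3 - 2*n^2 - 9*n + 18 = (n + 3)*(n^2 - 5*n + 6) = (n - 2)*(n + 3)*(n - 3)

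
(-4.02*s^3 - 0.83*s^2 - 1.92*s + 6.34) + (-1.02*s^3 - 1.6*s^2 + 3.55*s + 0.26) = -5.04*s^3 - 2.43*s^2 + 1.63*s + 6.6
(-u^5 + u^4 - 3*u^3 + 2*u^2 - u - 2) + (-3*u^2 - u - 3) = -u^5 + u^4 - 3*u^3 - u^2 - 2*u - 5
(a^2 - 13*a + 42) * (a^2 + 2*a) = a^4 - 11*a^3 + 16*a^2 + 84*a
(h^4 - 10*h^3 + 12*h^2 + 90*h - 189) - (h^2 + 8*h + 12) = h^4 - 10*h^3 + 11*h^2 + 82*h - 201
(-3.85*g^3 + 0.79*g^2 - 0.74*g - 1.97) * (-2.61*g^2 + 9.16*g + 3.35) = 10.0485*g^5 - 37.3279*g^4 - 3.7297*g^3 + 1.0098*g^2 - 20.5242*g - 6.5995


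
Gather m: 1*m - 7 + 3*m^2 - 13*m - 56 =3*m^2 - 12*m - 63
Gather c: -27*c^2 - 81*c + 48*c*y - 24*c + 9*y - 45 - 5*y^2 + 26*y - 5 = -27*c^2 + c*(48*y - 105) - 5*y^2 + 35*y - 50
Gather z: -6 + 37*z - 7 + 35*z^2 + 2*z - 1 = 35*z^2 + 39*z - 14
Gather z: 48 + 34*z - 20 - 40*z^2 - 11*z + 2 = -40*z^2 + 23*z + 30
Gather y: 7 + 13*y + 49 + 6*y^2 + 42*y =6*y^2 + 55*y + 56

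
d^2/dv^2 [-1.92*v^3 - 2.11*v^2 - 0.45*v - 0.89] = -11.52*v - 4.22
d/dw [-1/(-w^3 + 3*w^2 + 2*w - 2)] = (-3*w^2 + 6*w + 2)/(w^3 - 3*w^2 - 2*w + 2)^2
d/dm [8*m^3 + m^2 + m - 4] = 24*m^2 + 2*m + 1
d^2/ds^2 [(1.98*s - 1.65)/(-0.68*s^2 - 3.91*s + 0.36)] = (-(1.36*s + 3.91)*(1.98*s - 1.65)*(2.72*s + 7.82) + (8.0784*s + 13.2396)*(0.68*s^2 + 3.91*s - 0.36))/(0.68*s^2 + 3.91*s - 0.36)^3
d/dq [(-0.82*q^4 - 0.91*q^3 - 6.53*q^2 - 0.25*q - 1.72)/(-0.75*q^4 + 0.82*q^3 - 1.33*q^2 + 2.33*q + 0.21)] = (-1.3549*q^6 - 7.6138*q^5 + 0.270600000000004*q^4 - 9.6794*q^3 - 11.8895*q^2 - 7.3178*q + 3.9551)/(0.5625*q^8 - 1.23*q^7 + 2.6674*q^6 - 5.6762*q^5 + 5.2751*q^4 - 5.8534*q^3 + 4.8703*q^2 + 0.9786*q + 0.0441)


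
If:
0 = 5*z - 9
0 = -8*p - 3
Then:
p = -3/8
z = 9/5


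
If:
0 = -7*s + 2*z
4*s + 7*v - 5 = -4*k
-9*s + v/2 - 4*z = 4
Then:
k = -163*z/7 - 51/4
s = 2*z/7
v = 92*z/7 + 8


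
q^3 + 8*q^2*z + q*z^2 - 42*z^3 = (q - 2*z)*(q + 3*z)*(q + 7*z)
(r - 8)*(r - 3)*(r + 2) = r^3 - 9*r^2 + 2*r + 48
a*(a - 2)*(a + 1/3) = a^3 - 5*a^2/3 - 2*a/3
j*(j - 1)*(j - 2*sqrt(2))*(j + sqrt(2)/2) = j^4 - 3*sqrt(2)*j^3/2 - j^3 - 2*j^2 + 3*sqrt(2)*j^2/2 + 2*j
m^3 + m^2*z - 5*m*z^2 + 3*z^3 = (m - z)^2*(m + 3*z)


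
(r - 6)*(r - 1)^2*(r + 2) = r^4 - 6*r^3 - 3*r^2 + 20*r - 12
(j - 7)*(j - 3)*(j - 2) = j^3 - 12*j^2 + 41*j - 42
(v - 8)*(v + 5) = v^2 - 3*v - 40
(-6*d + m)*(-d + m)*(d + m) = 6*d^3 - d^2*m - 6*d*m^2 + m^3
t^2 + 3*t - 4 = (t - 1)*(t + 4)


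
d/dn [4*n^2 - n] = 8*n - 1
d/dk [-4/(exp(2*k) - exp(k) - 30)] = (8*exp(k) - 4)*exp(k)/(-exp(2*k) + exp(k) + 30)^2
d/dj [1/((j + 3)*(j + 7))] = 2*(-j - 5)/(j^4 + 20*j^3 + 142*j^2 + 420*j + 441)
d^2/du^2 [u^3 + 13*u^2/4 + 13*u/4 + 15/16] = 6*u + 13/2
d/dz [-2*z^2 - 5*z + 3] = -4*z - 5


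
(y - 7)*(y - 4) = y^2 - 11*y + 28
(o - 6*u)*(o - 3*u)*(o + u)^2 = o^4 - 7*o^3*u + o^2*u^2 + 27*o*u^3 + 18*u^4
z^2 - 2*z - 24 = (z - 6)*(z + 4)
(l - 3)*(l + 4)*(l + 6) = l^3 + 7*l^2 - 6*l - 72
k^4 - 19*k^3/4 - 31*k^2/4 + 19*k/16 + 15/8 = (k - 6)*(k - 1/2)*(k + 1/2)*(k + 5/4)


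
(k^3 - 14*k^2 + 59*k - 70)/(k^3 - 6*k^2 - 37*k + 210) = (k - 2)/(k + 6)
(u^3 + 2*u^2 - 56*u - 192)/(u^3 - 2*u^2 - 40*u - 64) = (u + 6)/(u + 2)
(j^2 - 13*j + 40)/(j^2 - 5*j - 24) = (j - 5)/(j + 3)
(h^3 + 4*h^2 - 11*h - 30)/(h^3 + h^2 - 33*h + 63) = (h^2 + 7*h + 10)/(h^2 + 4*h - 21)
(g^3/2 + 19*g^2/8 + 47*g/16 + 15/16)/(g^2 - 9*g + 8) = (8*g^3 + 38*g^2 + 47*g + 15)/(16*(g^2 - 9*g + 8))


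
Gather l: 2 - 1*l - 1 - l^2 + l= 1 - l^2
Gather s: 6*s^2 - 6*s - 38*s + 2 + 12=6*s^2 - 44*s + 14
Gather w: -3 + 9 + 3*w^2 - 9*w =3*w^2 - 9*w + 6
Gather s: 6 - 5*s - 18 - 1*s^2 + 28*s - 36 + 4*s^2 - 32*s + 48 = 3*s^2 - 9*s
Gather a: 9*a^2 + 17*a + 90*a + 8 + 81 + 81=9*a^2 + 107*a + 170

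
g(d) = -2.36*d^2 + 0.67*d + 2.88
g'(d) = 0.67 - 4.72*d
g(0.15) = 2.93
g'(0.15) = -0.04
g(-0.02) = 2.87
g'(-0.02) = 0.76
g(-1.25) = -1.64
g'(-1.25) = 6.57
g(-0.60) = 1.63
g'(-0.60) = 3.50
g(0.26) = 2.89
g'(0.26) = -0.56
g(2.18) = -6.88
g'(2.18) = -9.62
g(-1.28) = -1.84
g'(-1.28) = 6.71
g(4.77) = -47.62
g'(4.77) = -21.84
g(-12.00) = -345.00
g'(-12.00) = 57.31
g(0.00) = 2.88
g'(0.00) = 0.67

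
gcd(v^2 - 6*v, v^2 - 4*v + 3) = 1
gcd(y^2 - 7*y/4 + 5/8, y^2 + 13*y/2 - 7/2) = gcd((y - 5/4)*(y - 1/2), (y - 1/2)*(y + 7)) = y - 1/2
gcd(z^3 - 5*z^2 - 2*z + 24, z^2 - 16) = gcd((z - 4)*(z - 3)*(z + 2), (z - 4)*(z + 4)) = z - 4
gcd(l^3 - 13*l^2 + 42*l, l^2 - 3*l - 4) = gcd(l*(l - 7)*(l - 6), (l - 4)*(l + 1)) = 1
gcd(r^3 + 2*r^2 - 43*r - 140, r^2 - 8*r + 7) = r - 7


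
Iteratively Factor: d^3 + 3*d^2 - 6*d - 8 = (d - 2)*(d^2 + 5*d + 4) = (d - 2)*(d + 4)*(d + 1)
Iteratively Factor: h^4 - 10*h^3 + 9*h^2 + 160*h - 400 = (h - 5)*(h^3 - 5*h^2 - 16*h + 80) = (h - 5)*(h + 4)*(h^2 - 9*h + 20) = (h - 5)*(h - 4)*(h + 4)*(h - 5)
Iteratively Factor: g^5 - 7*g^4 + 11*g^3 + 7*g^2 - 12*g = (g - 1)*(g^4 - 6*g^3 + 5*g^2 + 12*g) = g*(g - 1)*(g^3 - 6*g^2 + 5*g + 12) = g*(g - 1)*(g + 1)*(g^2 - 7*g + 12) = g*(g - 3)*(g - 1)*(g + 1)*(g - 4)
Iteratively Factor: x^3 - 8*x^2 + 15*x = (x - 3)*(x^2 - 5*x) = x*(x - 3)*(x - 5)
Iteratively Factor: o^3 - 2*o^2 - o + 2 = (o - 1)*(o^2 - o - 2) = (o - 1)*(o + 1)*(o - 2)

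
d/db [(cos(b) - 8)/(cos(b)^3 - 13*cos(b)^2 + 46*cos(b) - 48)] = (2*cos(b) - 5)*sin(b)/((cos(b) - 3)^2*(cos(b) - 2)^2)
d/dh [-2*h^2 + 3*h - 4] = 3 - 4*h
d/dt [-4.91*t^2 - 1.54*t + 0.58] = -9.82*t - 1.54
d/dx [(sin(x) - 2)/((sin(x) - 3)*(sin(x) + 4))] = (4*sin(x) + cos(x)^2 - 11)*cos(x)/((sin(x) - 3)^2*(sin(x) + 4)^2)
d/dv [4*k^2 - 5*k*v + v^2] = -5*k + 2*v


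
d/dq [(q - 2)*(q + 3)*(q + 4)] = 3*q^2 + 10*q - 2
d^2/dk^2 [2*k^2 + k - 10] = 4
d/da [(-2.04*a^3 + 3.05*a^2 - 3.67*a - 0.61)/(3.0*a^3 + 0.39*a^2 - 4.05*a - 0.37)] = (-9.9456*a^4 + 38.544*a^3 - 3.16679999999999*a^2 - 1.7812*a - 1.1126)/(9.0*a^6 + 2.34*a^5 - 24.1479*a^4 - 5.379*a^3 + 16.1139*a^2 + 2.997*a + 0.1369)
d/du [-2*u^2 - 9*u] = -4*u - 9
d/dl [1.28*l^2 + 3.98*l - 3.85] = 2.56*l + 3.98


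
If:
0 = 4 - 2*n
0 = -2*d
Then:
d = 0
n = 2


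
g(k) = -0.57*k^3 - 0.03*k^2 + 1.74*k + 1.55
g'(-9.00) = -136.23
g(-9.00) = 398.99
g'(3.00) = -13.83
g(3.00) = -8.89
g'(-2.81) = -11.59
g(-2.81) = 9.07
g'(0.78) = 0.65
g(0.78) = 2.62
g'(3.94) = -25.04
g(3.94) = -26.92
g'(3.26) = -16.63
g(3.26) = -12.84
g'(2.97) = -13.52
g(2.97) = -8.48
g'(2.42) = -8.42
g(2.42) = -2.49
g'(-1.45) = -1.77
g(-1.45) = 0.70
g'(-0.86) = 0.53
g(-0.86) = 0.39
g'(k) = -1.71*k^2 - 0.06*k + 1.74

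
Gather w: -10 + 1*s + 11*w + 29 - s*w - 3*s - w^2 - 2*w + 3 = -2*s - w^2 + w*(9 - s) + 22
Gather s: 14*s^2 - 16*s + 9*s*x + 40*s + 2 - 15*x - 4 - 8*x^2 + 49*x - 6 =14*s^2 + s*(9*x + 24) - 8*x^2 + 34*x - 8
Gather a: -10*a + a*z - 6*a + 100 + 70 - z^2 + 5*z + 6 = a*(z - 16) - z^2 + 5*z + 176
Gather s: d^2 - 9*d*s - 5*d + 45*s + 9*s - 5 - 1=d^2 - 5*d + s*(54 - 9*d) - 6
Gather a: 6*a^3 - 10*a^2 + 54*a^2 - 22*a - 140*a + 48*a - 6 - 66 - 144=6*a^3 + 44*a^2 - 114*a - 216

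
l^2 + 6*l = l*(l + 6)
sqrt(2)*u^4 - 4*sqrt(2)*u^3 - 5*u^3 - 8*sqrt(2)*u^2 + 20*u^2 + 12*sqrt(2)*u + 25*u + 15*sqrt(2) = (u - 5)*(u + 1)*(u - 3*sqrt(2))*(sqrt(2)*u + 1)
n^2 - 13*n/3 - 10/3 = (n - 5)*(n + 2/3)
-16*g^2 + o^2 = (-4*g + o)*(4*g + o)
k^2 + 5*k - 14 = (k - 2)*(k + 7)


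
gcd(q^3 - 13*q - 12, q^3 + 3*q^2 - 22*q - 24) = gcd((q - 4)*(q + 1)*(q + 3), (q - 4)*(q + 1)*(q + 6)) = q^2 - 3*q - 4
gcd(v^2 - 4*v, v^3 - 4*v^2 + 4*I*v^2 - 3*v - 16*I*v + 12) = v - 4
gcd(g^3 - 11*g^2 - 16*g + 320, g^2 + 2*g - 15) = g + 5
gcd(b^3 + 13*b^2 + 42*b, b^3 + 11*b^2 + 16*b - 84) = b^2 + 13*b + 42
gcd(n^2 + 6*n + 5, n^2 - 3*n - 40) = n + 5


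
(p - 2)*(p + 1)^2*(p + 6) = p^4 + 6*p^3 - 3*p^2 - 20*p - 12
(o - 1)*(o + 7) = o^2 + 6*o - 7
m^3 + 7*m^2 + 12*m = m*(m + 3)*(m + 4)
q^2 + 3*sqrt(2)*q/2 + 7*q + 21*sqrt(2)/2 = (q + 7)*(q + 3*sqrt(2)/2)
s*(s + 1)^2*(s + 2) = s^4 + 4*s^3 + 5*s^2 + 2*s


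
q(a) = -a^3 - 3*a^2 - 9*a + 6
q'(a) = -3*a^2 - 6*a - 9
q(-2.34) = 23.45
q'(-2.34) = -11.39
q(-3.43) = 41.93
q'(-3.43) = -23.71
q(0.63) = -1.11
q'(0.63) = -13.97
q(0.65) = -1.39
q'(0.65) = -14.17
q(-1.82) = 18.47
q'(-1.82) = -8.02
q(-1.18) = 14.09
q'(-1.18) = -6.10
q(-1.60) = 16.82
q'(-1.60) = -7.08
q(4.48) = -184.45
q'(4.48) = -96.09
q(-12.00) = 1410.00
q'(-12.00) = -369.00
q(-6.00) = 168.00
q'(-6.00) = -81.00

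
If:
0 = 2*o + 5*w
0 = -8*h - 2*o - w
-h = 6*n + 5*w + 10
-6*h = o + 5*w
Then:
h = 0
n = -5/3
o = 0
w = 0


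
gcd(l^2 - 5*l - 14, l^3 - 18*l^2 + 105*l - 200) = 1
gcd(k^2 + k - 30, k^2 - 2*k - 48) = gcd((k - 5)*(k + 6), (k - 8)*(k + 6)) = k + 6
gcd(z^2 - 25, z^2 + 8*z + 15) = z + 5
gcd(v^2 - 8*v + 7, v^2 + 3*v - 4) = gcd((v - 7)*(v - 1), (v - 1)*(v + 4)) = v - 1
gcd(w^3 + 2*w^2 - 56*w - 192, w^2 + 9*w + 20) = w + 4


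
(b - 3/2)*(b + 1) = b^2 - b/2 - 3/2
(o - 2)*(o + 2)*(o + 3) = o^3 + 3*o^2 - 4*o - 12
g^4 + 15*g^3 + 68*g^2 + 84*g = g*(g + 2)*(g + 6)*(g + 7)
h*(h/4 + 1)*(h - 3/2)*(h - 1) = h^4/4 + 3*h^3/8 - 17*h^2/8 + 3*h/2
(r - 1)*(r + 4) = r^2 + 3*r - 4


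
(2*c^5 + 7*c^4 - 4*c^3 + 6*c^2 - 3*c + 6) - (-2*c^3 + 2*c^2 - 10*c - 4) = 2*c^5 + 7*c^4 - 2*c^3 + 4*c^2 + 7*c + 10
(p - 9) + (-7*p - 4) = -6*p - 13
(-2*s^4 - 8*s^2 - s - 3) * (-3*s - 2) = 6*s^5 + 4*s^4 + 24*s^3 + 19*s^2 + 11*s + 6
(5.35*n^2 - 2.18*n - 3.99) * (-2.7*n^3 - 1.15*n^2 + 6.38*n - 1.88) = -14.445*n^5 - 0.266499999999998*n^4 + 47.413*n^3 - 19.3779*n^2 - 21.3578*n + 7.5012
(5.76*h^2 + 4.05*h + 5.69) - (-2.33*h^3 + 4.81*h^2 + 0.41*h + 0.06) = 2.33*h^3 + 0.95*h^2 + 3.64*h + 5.63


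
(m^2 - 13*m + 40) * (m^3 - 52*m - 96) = m^5 - 13*m^4 - 12*m^3 + 580*m^2 - 832*m - 3840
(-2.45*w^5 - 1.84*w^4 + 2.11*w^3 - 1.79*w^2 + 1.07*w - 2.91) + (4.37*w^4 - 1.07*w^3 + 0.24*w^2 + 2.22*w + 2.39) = -2.45*w^5 + 2.53*w^4 + 1.04*w^3 - 1.55*w^2 + 3.29*w - 0.52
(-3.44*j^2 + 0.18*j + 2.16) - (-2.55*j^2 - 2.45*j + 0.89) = -0.89*j^2 + 2.63*j + 1.27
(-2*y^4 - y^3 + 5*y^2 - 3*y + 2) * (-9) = 18*y^4 + 9*y^3 - 45*y^2 + 27*y - 18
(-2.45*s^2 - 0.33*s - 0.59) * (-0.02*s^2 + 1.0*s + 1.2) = 0.049*s^4 - 2.4434*s^3 - 3.2582*s^2 - 0.986*s - 0.708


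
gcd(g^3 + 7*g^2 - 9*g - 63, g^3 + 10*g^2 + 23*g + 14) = g + 7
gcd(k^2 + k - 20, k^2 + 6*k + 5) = k + 5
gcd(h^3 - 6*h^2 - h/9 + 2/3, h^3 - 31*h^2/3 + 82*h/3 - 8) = h^2 - 19*h/3 + 2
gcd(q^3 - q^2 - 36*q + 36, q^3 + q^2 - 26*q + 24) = q^2 + 5*q - 6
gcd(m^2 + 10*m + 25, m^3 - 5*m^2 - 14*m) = 1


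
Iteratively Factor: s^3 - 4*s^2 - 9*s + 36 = (s - 4)*(s^2 - 9) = (s - 4)*(s - 3)*(s + 3)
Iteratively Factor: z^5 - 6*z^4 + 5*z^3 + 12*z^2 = (z + 1)*(z^4 - 7*z^3 + 12*z^2) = (z - 3)*(z + 1)*(z^3 - 4*z^2) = (z - 4)*(z - 3)*(z + 1)*(z^2) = z*(z - 4)*(z - 3)*(z + 1)*(z)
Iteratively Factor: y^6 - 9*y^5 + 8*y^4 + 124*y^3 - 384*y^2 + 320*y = (y + 4)*(y^5 - 13*y^4 + 60*y^3 - 116*y^2 + 80*y) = (y - 2)*(y + 4)*(y^4 - 11*y^3 + 38*y^2 - 40*y) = (y - 2)^2*(y + 4)*(y^3 - 9*y^2 + 20*y) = y*(y - 2)^2*(y + 4)*(y^2 - 9*y + 20) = y*(y - 4)*(y - 2)^2*(y + 4)*(y - 5)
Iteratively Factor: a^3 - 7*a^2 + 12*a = (a - 3)*(a^2 - 4*a) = (a - 4)*(a - 3)*(a)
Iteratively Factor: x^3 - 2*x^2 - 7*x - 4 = (x - 4)*(x^2 + 2*x + 1) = (x - 4)*(x + 1)*(x + 1)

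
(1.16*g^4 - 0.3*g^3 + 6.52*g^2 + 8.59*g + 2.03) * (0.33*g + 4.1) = 0.3828*g^5 + 4.657*g^4 + 0.9216*g^3 + 29.5667*g^2 + 35.8889*g + 8.323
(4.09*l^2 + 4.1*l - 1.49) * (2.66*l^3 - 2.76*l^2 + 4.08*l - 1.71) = 10.8794*l^5 - 0.382400000000001*l^4 + 1.4078*l^3 + 13.8465*l^2 - 13.0902*l + 2.5479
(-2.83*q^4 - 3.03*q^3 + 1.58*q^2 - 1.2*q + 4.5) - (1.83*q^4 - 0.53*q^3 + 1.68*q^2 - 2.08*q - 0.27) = -4.66*q^4 - 2.5*q^3 - 0.0999999999999999*q^2 + 0.88*q + 4.77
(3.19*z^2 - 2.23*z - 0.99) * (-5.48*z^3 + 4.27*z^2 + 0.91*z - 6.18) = -17.4812*z^5 + 25.8417*z^4 - 1.194*z^3 - 25.9708*z^2 + 12.8805*z + 6.1182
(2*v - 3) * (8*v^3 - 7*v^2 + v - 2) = 16*v^4 - 38*v^3 + 23*v^2 - 7*v + 6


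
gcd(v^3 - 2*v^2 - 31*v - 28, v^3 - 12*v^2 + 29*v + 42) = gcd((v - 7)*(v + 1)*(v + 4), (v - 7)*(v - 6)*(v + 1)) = v^2 - 6*v - 7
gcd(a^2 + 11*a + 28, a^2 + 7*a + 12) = a + 4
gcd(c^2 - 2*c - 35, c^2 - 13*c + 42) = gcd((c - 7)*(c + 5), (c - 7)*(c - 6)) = c - 7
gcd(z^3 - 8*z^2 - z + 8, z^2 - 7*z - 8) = z^2 - 7*z - 8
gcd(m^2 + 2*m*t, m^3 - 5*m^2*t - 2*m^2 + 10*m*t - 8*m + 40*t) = 1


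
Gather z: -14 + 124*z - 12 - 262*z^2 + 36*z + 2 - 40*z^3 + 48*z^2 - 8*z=-40*z^3 - 214*z^2 + 152*z - 24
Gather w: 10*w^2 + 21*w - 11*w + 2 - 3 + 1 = 10*w^2 + 10*w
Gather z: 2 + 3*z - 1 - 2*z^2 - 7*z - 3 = -2*z^2 - 4*z - 2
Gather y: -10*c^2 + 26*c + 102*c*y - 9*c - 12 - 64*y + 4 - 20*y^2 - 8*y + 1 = -10*c^2 + 17*c - 20*y^2 + y*(102*c - 72) - 7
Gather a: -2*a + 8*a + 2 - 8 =6*a - 6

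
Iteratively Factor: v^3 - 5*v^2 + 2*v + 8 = (v - 4)*(v^2 - v - 2) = (v - 4)*(v + 1)*(v - 2)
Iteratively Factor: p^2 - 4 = (p - 2)*(p + 2)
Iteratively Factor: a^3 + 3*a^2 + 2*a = (a + 1)*(a^2 + 2*a) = (a + 1)*(a + 2)*(a)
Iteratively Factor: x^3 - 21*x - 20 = (x + 4)*(x^2 - 4*x - 5) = (x + 1)*(x + 4)*(x - 5)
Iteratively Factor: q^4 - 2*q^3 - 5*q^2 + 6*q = (q + 2)*(q^3 - 4*q^2 + 3*q) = (q - 1)*(q + 2)*(q^2 - 3*q) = (q - 3)*(q - 1)*(q + 2)*(q)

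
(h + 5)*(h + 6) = h^2 + 11*h + 30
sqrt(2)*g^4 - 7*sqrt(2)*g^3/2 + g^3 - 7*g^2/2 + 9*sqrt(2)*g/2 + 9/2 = (g - 3)*(g - 3/2)*(g + sqrt(2)/2)*(sqrt(2)*g + sqrt(2))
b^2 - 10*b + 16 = (b - 8)*(b - 2)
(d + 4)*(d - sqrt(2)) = d^2 - sqrt(2)*d + 4*d - 4*sqrt(2)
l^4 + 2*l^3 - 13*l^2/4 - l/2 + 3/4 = (l - 1)*(l - 1/2)*(l + 1/2)*(l + 3)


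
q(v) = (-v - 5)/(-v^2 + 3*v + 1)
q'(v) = (-v - 5)*(2*v - 3)/(-v^2 + 3*v + 1)^2 - 1/(-v^2 + 3*v + 1) = (v^2 - 3*v - (v + 5)*(2*v - 3) - 1)/(-v^2 + 3*v + 1)^2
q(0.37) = -2.72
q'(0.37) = 2.61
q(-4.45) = 0.02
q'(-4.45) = 0.04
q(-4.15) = 0.03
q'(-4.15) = 0.05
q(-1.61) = 0.53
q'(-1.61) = 0.67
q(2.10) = -2.46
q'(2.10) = -1.37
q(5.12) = 1.03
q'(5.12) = -0.65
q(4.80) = 1.28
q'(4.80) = -0.98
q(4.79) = 1.29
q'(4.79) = -0.99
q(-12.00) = -0.04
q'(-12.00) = 0.00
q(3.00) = -8.00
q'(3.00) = -25.00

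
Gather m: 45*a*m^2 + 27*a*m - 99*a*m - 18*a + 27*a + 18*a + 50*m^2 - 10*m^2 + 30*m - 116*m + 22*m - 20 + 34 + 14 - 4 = 27*a + m^2*(45*a + 40) + m*(-72*a - 64) + 24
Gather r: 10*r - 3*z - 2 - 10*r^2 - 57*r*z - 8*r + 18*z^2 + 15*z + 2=-10*r^2 + r*(2 - 57*z) + 18*z^2 + 12*z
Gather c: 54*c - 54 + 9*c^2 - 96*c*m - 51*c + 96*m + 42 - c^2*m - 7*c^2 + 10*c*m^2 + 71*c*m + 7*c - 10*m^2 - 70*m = c^2*(2 - m) + c*(10*m^2 - 25*m + 10) - 10*m^2 + 26*m - 12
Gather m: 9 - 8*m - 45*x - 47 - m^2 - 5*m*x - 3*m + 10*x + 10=-m^2 + m*(-5*x - 11) - 35*x - 28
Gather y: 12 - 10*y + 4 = 16 - 10*y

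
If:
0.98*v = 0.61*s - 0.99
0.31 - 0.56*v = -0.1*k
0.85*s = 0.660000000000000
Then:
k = -6.05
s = 0.78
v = -0.53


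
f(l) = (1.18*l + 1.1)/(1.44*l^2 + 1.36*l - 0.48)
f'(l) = (-2.88*l - 1.36)*(1.18*l + 1.1)/(1.44*l^2 + 1.36*l - 0.48)^2 + 1.18/(1.44*l^2 + 1.36*l - 0.48) = (1.6992*l^2 + 1.6048*l - (1.18*l + 1.1)*(2.88*l + 1.36) - 0.5664)/(1.44*l^2 + 1.36*l - 0.48)^2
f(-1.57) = -0.81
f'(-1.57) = -1.46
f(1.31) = 0.70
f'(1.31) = -0.64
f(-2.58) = -0.35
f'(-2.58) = -0.17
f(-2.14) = -0.44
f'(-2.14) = -0.30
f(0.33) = 11.86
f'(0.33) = -208.68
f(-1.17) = 2.81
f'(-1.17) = -68.21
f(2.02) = 0.43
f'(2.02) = -0.23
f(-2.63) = -0.34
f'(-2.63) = -0.16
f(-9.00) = -0.09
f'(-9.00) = -0.01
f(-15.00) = -0.05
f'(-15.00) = -0.00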